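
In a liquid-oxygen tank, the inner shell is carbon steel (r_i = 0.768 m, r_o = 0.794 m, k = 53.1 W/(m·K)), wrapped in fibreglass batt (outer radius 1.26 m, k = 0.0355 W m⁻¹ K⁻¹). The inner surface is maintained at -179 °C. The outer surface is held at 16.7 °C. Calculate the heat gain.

Q = 187 W

Resistance network (inner→outer):
  R_carbon steel = (1/0.768 − 1/0.794)/(4πk) = 0.04264/(4π·53.1) = 6.390×10^-5 K/W
  R_fibreglass batt = (1/0.794 − 1/1.26)/(4πk) = 0.4658/(4π·0.0355) = 1.044 K/W
ΣR = 6.390×10^-5 + 1.044 = 1.044 K/W
Q = ΔT/ΣR = (-179 °C − 16.7 °C)/1.044 = -187 W
(Negative Q ⇒ heat flows inward; heat gain = 187 W.)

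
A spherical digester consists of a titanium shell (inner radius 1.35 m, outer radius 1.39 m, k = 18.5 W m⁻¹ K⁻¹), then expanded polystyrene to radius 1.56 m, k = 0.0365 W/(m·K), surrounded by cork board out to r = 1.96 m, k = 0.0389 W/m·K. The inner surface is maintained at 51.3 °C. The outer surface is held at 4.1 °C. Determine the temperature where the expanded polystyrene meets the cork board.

T = 32.9 °C

Treat each layer as a resistance in series:
  R_titanium = (1/1.35 − 1/1.39)/(4πk) = 0.02132/(4π·18.5) = 9.169×10^-5 K/W
  R_expanded polystyrene = (1/1.39 − 1/1.56)/(4πk) = 0.07840/(4π·0.0365) = 0.1709 K/W
  R_cork board = (1/1.56 − 1/1.96)/(4πk) = 0.1308/(4π·0.0389) = 0.2676 K/W
ΣR = 9.169×10^-5 + 0.1709 + 0.2676 = 0.4386 K/W
Q = ΔT/ΣR = (51.3 °C − 4.1 °C)/0.4386 = 107.6 W
From the inner boundary to the expanded polystyrene/cork board interface, ΣR_partial = 0.1710 K/W.
T_interface = T_in − Q·ΣR_partial = 51.3 °C − (107.6)(0.1710) = 32.9 °C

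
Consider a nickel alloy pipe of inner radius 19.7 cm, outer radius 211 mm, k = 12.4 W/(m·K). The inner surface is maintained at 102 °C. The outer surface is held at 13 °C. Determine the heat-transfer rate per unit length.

Q' = 101 kW/m

Q' = 2πk·ΔT/ln(r₂/r₁) = 2π × 12.4 × 89 / ln(0.211/0.197) = 1.01×10^5 W/m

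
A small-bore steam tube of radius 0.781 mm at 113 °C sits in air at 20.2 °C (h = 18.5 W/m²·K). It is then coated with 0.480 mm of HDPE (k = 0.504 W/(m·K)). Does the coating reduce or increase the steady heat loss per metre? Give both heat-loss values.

increases: 8.42 → 13.3 W/m

Critical radius for a cylinder: r_cr = k/h = 0.0272 m = 2.72 cm.
Outer radius after coating: r₂ = 7.81×10^-4 + 4.80×10^-4 = 0.001261 m.
Since r₁ < r_cr and r₂ ≤ r_cr, the coating moves toward the maximum at r_cr — heat loss rises.
Bare: R = 1/(2πr₁h) = 11.02 m·K/W; Q = 92.8/11.02 = 8.42 W/m.
Coated: R = R_cond + R_conv = 6.974 m·K/W; Q = 92.8/6.974 = 13.3 W/m.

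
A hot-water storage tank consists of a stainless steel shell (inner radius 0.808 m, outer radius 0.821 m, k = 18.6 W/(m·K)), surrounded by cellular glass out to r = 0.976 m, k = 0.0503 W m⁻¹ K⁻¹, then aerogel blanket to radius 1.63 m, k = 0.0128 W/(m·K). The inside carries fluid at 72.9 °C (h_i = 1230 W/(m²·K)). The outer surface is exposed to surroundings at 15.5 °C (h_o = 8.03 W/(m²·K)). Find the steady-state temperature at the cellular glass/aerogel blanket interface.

Series thermal resistances, inner to outer:
  R_conv,in = 1/(4πr²h) = 1/(4π·0.808²·1230) = 9.910×10^-5 K/W
  R_stainless steel = (1/0.808 − 1/0.821)/(4πk) = 0.01960/(4π·18.6) = 8.384×10^-5 K/W
  R_cellular glass = (1/0.821 − 1/0.976)/(4πk) = 0.1934/(4π·0.0503) = 0.3060 K/W
  R_aerogel blanket = (1/0.976 − 1/1.63)/(4πk) = 0.4111/(4π·0.0128) = 2.556 K/W
  R_conv,out = 1/(4πr²h) = 1/(4π·1.63²·8.03) = 0.003730 K/W
ΣR = 9.910×10^-5 + 8.384×10^-5 + 0.3060 + 2.556 + 0.003730 = 2.866 K/W
Q = ΔT/ΣR = (72.9 °C − 15.5 °C)/2.866 = 20.03 W
From the inner boundary to the cellular glass/aerogel blanket interface, ΣR_partial = 0.3062 K/W.
T_interface = T_in − Q·ΣR_partial = 72.9 °C − (20.03)(0.3062) = 66.8 °C

T = 66.8 °C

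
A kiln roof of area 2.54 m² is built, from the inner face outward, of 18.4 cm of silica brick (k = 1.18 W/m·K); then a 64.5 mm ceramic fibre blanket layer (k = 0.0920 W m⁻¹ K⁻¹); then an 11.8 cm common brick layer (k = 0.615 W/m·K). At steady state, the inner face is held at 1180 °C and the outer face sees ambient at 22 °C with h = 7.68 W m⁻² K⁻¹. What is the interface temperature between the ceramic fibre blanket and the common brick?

T = 338 °C

Resistance network (inner→outer):
  R_silica brick = L/(kA) = 0.184/(1.18·2.54) = 0.06139 K/W
  R_ceramic fibre blanket = L/(kA) = 0.0645/(0.0920·2.54) = 0.2760 K/W
  R_common brick = L/(kA) = 0.118/(0.615·2.54) = 0.07554 K/W
  R_conv,out = 1/(hA) = 1/(7.68·2.54) = 0.05126 K/W
ΣR = 0.06139 + 0.2760 + 0.07554 + 0.05126 = 0.4642 K/W
Q = ΔT/ΣR = (1180 °C − 22 °C)/0.4642 = 2495 W
From the inner boundary to the ceramic fibre blanket/common brick interface, ΣR_partial = 0.3374 K/W.
T_interface = T_in − Q·ΣR_partial = 1180 °C − (2495)(0.3374) = 338 °C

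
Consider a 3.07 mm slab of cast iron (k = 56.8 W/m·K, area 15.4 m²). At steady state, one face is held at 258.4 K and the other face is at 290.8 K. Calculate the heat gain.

Q = 9.23×10^6 W

Q = kA·ΔT/L = 56.8 × 15.4 × |258.4 K − 290.8 K| / 0.00307 = 9.23×10^6 W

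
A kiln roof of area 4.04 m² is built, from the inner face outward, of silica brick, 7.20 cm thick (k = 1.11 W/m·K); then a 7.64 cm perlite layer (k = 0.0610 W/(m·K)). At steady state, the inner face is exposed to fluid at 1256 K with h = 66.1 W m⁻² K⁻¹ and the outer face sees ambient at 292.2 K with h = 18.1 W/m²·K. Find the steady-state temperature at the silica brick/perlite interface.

T = 1200 K

Series thermal resistances, inner to outer:
  R_conv,in = 1/(hA) = 1/(66.1·4.04) = 0.003745 K/W
  R_silica brick = L/(kA) = 0.0720/(1.11·4.04) = 0.01606 K/W
  R_perlite = L/(kA) = 0.0764/(0.0610·4.04) = 0.3100 K/W
  R_conv,out = 1/(hA) = 1/(18.1·4.04) = 0.01368 K/W
ΣR = 0.003745 + 0.01606 + 0.3100 + 0.01368 = 0.3435 K/W
Q = ΔT/ΣR = (1256 K − 292.2 K)/0.3435 = 2806 W
From the inner boundary to the silica brick/perlite interface, ΣR_partial = 0.01981 K/W.
T_interface = T_in − Q·ΣR_partial = 1256 K − (2806)(0.01981) = 1200 K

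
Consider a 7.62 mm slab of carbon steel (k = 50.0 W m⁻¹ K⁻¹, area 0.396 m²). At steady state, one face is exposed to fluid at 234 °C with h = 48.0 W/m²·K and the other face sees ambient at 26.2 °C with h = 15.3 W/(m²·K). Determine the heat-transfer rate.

Series thermal resistances, inner to outer:
  R_conv,in = 1/(hA) = 1/(48.0·0.396) = 0.05261 K/W
  R_carbon steel = L/(kA) = 0.00762/(50.0·0.396) = 3.848×10^-4 K/W
  R_conv,out = 1/(hA) = 1/(15.3·0.396) = 0.1650 K/W
ΣR = 0.05261 + 3.848×10^-4 + 0.1650 = 0.2180 K/W
Q = ΔT/ΣR = (234 °C − 26.2 °C)/0.2180 = 953 W

Q = 953 W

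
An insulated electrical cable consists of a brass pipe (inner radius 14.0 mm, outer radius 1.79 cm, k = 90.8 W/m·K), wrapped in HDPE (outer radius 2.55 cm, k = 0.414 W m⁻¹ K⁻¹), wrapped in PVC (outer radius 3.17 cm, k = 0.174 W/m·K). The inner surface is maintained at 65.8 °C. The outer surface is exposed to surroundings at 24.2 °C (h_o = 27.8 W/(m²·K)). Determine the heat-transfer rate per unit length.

Treat each layer as a resistance in series:
  R'_brass = ln(0.0179/0.0140)/(2πk) = 0.2457/(2π·90.8) = 4.307×10^-4 m·K/W
  R'_HDPE = ln(0.0255/0.0179)/(2πk) = 0.3539/(2π·0.414) = 0.1360 m·K/W
  R'_PVC = ln(0.0317/0.0255)/(2πk) = 0.2176/(2π·0.174) = 0.1991 m·K/W
  R'_conv,out = 1/(2πr h) = 1/(2π·0.0317·27.8) = 0.1806 m·K/W
ΣR = 4.307×10^-4 + 0.1360 + 0.1991 + 0.1806 = 0.5161 m·K/W
Q' = ΔT/ΣR = (65.8 °C − 24.2 °C)/0.5161 = 80.6 W/m

Q' = 80.6 W/m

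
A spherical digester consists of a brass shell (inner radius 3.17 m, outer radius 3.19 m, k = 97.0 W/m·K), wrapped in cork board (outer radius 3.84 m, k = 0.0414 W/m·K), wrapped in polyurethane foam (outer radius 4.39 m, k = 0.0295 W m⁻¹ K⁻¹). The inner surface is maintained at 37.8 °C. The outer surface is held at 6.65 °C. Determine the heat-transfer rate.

Q = 164 W

Resistance network (inner→outer):
  R_brass = (1/3.17 − 1/3.19)/(4πk) = 0.001978/(4π·97.0) = 1.623×10^-6 K/W
  R_cork board = (1/3.19 − 1/3.84)/(4πk) = 0.05306/(4π·0.0414) = 0.1020 K/W
  R_polyurethane foam = (1/3.84 − 1/4.39)/(4πk) = 0.03263/(4π·0.0295) = 0.08801 K/W
ΣR = 1.623×10^-6 + 0.1020 + 0.08801 = 0.1900 K/W
Q = ΔT/ΣR = (37.8 °C − 6.65 °C)/0.1900 = 164 W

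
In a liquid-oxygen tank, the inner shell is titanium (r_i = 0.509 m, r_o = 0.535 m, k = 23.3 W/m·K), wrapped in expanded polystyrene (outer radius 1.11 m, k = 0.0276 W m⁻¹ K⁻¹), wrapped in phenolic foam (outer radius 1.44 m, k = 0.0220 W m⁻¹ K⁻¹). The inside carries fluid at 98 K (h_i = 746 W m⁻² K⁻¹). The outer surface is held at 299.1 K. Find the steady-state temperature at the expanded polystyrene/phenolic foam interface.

Resistance network (inner→outer):
  R_conv,in = 1/(4πr²h) = 1/(4π·0.509²·746) = 4.117×10^-4 K/W
  R_titanium = (1/0.509 − 1/0.535)/(4πk) = 0.09548/(4π·23.3) = 3.261×10^-4 K/W
  R_expanded polystyrene = (1/0.535 − 1/1.11)/(4πk) = 0.9683/(4π·0.0276) = 2.792 K/W
  R_phenolic foam = (1/1.11 − 1/1.44)/(4πk) = 0.2065/(4π·0.0220) = 0.7468 K/W
ΣR = 4.117×10^-4 + 3.261×10^-4 + 2.792 + 0.7468 = 3.540 K/W
Q = ΔT/ΣR = (98 K − 299.1 K)/3.540 = -56.81 W
From the inner boundary to the expanded polystyrene/phenolic foam interface, ΣR_partial = 2.793 K/W.
T_interface = T_in − Q·ΣR_partial = 98 K − (-56.81)(2.793) = 256.7 K

T = 256.7 K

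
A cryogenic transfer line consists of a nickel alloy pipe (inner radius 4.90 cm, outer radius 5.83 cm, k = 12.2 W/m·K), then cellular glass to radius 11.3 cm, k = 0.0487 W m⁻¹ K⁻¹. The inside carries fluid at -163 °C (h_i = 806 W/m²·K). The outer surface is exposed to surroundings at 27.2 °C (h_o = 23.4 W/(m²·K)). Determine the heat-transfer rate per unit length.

Resistance network (inner→outer):
  R'_conv,in = 1/(2πr h) = 1/(2π·0.0490·806) = 0.004030 m·K/W
  R'_nickel alloy = ln(0.0583/0.0490)/(2πk) = 0.1738/(2π·12.2) = 0.002267 m·K/W
  R'_cellular glass = ln(0.113/0.0583)/(2πk) = 0.6618/(2π·0.0487) = 2.163 m·K/W
  R'_conv,out = 1/(2πr h) = 1/(2π·0.113·23.4) = 0.06019 m·K/W
ΣR = 0.004030 + 0.002267 + 2.163 + 0.06019 = 2.229 m·K/W
Q' = ΔT/ΣR = (-163 °C − 27.2 °C)/2.229 = -85.3 W/m
(Negative Q' ⇒ heat flows inward; heat gain = 85.3 W/m.)

Q' = 85.3 W/m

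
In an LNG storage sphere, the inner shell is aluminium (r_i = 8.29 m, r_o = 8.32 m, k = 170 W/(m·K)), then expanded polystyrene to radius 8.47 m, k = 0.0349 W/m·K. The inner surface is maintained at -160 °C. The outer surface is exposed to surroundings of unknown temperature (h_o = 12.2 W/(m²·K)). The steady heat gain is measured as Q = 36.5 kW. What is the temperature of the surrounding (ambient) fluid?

Sum the resistances:
  R_aluminium = (1/8.29 − 1/8.32)/(4πk) = 4.350×10^-4/(4π·170) = 2.036×10^-7 K/W
  R_expanded polystyrene = (1/8.32 − 1/8.47)/(4πk) = 0.002129/(4π·0.0349) = 0.004853 K/W
  R_conv,out = 1/(4πr²h) = 1/(4π·8.47²·12.2) = 9.092×10^-5 K/W
ΣR = 0.004945 K/W
ΔT = Q·ΣR = 36500 × 0.004945 = 180.5 K
Heat flows inward, so T_out = T_in + ΔT = -160 + 180.5 = 20.5 °C

T_out = 20.5 °C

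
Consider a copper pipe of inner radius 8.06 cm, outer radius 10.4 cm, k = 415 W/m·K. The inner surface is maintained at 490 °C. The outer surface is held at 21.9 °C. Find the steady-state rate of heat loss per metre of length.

Q' = 4790 kW/m

Q' = 2πk·ΔT/ln(r₂/r₁) = 2π × 415 × 468.1 / ln(0.104/0.0806) = 4.79×10^6 W/m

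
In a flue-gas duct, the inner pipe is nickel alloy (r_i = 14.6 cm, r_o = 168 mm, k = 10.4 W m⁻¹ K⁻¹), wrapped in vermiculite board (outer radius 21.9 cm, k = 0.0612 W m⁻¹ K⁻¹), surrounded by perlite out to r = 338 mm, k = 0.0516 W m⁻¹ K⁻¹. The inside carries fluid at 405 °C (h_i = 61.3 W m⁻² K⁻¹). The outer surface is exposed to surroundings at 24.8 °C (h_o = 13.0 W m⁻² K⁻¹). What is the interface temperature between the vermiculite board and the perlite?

Series thermal resistances, inner to outer:
  R'_conv,in = 1/(2πr h) = 1/(2π·0.146·61.3) = 0.01778 m·K/W
  R'_nickel alloy = ln(0.168/0.146)/(2πk) = 0.1404/(2π·10.4) = 0.002148 m·K/W
  R'_vermiculite board = ln(0.219/0.168)/(2πk) = 0.2651/(2π·0.0612) = 0.6894 m·K/W
  R'_perlite = ln(0.338/0.219)/(2πk) = 0.4340/(2π·0.0516) = 1.339 m·K/W
  R'_conv,out = 1/(2πr h) = 1/(2π·0.338·13.0) = 0.03622 m·K/W
ΣR = 0.01778 + 0.002148 + 0.6894 + 1.339 + 0.03622 = 2.085 m·K/W
Q' = ΔT/ΣR = (405 °C − 24.8 °C)/2.085 = 182.4 W/m
From the inner boundary to the vermiculite board/perlite interface, ΣR_partial = 0.7093 m·K/W.
T_interface = T_in − Q'·ΣR_partial = 405 °C − (182.4)(0.7093) = 276 °C

T = 276 °C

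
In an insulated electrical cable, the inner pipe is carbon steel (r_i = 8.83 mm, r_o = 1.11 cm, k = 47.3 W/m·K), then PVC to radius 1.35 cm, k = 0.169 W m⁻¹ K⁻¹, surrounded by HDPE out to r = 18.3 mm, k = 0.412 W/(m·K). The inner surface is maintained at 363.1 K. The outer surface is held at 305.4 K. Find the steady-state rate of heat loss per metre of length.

Q' = 191 W/m

Series thermal resistances, inner to outer:
  R'_carbon steel = ln(0.0111/0.00883)/(2πk) = 0.2288/(2π·47.3) = 7.698×10^-4 m·K/W
  R'_PVC = ln(0.0135/0.0111)/(2πk) = 0.1957/(2π·0.169) = 0.1843 m·K/W
  R'_HDPE = ln(0.0183/0.0135)/(2πk) = 0.3042/(2π·0.412) = 0.1175 m·K/W
ΣR = 7.698×10^-4 + 0.1843 + 0.1175 = 0.3026 m·K/W
Q' = ΔT/ΣR = (363.1 K − 305.4 K)/0.3026 = 191 W/m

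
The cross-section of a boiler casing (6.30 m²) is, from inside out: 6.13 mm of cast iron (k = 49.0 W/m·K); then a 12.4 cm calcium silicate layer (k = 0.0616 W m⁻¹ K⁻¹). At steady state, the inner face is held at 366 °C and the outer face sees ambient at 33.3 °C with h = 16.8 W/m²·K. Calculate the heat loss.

Q = 1010 W

Series thermal resistances, inner to outer:
  R_cast iron = L/(kA) = 0.00613/(49.0·6.30) = 1.986×10^-5 K/W
  R_calcium silicate = L/(kA) = 0.124/(0.0616·6.30) = 0.3195 K/W
  R_conv,out = 1/(hA) = 1/(16.8·6.30) = 0.009448 K/W
ΣR = 1.986×10^-5 + 0.3195 + 0.009448 = 0.3290 K/W
Q = ΔT/ΣR = (366 °C − 33.3 °C)/0.3290 = 1010 W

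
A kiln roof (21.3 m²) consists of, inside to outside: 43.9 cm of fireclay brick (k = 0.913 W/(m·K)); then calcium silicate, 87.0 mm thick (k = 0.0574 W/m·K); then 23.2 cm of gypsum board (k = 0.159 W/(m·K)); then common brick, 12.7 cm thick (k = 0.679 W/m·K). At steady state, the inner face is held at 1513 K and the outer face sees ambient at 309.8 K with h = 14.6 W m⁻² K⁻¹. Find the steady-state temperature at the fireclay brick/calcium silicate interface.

T = 1357 K

Series thermal resistances, inner to outer:
  R_fireclay brick = L/(kA) = 0.439/(0.913·21.3) = 0.02257 K/W
  R_calcium silicate = L/(kA) = 0.0870/(0.0574·21.3) = 0.07116 K/W
  R_gypsum board = L/(kA) = 0.232/(0.159·21.3) = 0.06850 K/W
  R_common brick = L/(kA) = 0.127/(0.679·21.3) = 0.008781 K/W
  R_conv,out = 1/(hA) = 1/(14.6·21.3) = 0.003216 K/W
ΣR = 0.02257 + 0.07116 + 0.06850 + 0.008781 + 0.003216 = 0.1742 K/W
Q = ΔT/ΣR = (1513 K − 309.8 K)/0.1742 = 6907 W
From the inner boundary to the fireclay brick/calcium silicate interface, ΣR_partial = 0.02257 K/W.
T_interface = T_in − Q·ΣR_partial = 1513 K − (6907)(0.02257) = 1357 K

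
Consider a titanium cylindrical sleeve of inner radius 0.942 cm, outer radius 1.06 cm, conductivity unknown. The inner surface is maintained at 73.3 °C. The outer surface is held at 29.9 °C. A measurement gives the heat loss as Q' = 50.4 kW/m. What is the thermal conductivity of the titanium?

k = 21.8 W/m·K

ΣR = ΔT/Q' = |73.3 − 29.9|/50400 = 8.611×10^-4 m·K/W
ln(r₂/r₁)/(2πk) = 8.611×10^-4 ⇒ k = 0.1180/(2π·8.611×10^-4) = 21.8 W/m·K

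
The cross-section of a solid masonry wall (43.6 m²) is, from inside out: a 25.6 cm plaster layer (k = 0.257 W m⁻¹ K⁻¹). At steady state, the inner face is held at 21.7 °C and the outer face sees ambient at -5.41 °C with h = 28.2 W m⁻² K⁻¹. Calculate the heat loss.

Treat each layer as a resistance in series:
  R_plaster = L/(kA) = 0.256/(0.257·43.6) = 0.02285 K/W
  R_conv,out = 1/(hA) = 1/(28.2·43.6) = 8.133×10^-4 K/W
ΣR = 0.02285 + 8.133×10^-4 = 0.02366 K/W
Q = ΔT/ΣR = (21.7 °C − -5.41 °C)/0.02366 = 1150 W

Q = 1150 W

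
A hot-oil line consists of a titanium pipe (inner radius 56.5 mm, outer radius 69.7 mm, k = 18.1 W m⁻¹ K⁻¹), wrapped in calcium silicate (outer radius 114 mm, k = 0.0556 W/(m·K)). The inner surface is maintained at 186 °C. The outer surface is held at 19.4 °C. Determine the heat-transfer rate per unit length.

Q' = 118 W/m

Series thermal resistances, inner to outer:
  R'_titanium = ln(0.0697/0.0565)/(2πk) = 0.2100/(2π·18.1) = 0.001846 m·K/W
  R'_calcium silicate = ln(0.114/0.0697)/(2πk) = 0.4920/(2π·0.0556) = 1.408 m·K/W
ΣR = 0.001846 + 1.408 = 1.410 m·K/W
Q' = ΔT/ΣR = (186 °C − 19.4 °C)/1.410 = 118 W/m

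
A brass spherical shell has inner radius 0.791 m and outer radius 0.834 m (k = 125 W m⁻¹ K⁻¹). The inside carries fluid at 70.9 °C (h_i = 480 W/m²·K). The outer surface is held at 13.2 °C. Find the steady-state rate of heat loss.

Q = 188 kW

Treat each layer as a resistance in series:
  R_conv,in = 1/(4πr²h) = 1/(4π·0.791²·480) = 2.650×10^-4 K/W
  R_brass = (1/0.791 − 1/0.834)/(4πk) = 0.06518/(4π·125) = 4.150×10^-5 K/W
ΣR = 2.650×10^-4 + 4.150×10^-5 = 3.065×10^-4 K/W
Q = ΔT/ΣR = (70.9 °C − 13.2 °C)/3.065×10^-4 = 1.88×10^5 W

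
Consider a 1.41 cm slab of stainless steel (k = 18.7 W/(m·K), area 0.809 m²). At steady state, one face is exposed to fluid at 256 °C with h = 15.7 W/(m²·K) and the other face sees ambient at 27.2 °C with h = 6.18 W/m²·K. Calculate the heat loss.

Q = 818 W

Resistance network (inner→outer):
  R_conv,in = 1/(hA) = 1/(15.7·0.809) = 0.07873 K/W
  R_stainless steel = L/(kA) = 0.0141/(18.7·0.809) = 9.320×10^-4 K/W
  R_conv,out = 1/(hA) = 1/(6.18·0.809) = 0.2000 K/W
ΣR = 0.07873 + 9.320×10^-4 + 0.2000 = 0.2797 K/W
Q = ΔT/ΣR = (256 °C − 27.2 °C)/0.2797 = 818 W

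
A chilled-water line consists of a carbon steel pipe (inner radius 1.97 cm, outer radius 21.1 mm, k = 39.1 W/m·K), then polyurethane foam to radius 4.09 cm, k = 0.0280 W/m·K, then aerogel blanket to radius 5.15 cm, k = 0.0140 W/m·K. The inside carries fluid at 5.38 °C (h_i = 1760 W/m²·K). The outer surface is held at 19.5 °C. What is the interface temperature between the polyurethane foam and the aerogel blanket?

Resistance network (inner→outer):
  R'_conv,in = 1/(2πr h) = 1/(2π·0.0197·1760) = 0.004590 m·K/W
  R'_carbon steel = ln(0.0211/0.0197)/(2πk) = 0.06865/(2π·39.1) = 2.795×10^-4 m·K/W
  R'_polyurethane foam = ln(0.0409/0.0211)/(2πk) = 0.6619/(2π·0.0280) = 3.762 m·K/W
  R'_aerogel blanket = ln(0.0515/0.0409)/(2πk) = 0.2305/(2π·0.0140) = 2.620 m·K/W
ΣR = 0.004590 + 2.795×10^-4 + 3.762 + 2.620 = 6.387 m·K/W
Q' = ΔT/ΣR = (5.38 °C − 19.5 °C)/6.387 = -2.211 W/m
From the inner boundary to the polyurethane foam/aerogel blanket interface, ΣR_partial = 3.767 m·K/W.
T_interface = T_in − Q'·ΣR_partial = 5.38 °C − (-2.211)(3.767) = 13.7 °C

T = 13.7 °C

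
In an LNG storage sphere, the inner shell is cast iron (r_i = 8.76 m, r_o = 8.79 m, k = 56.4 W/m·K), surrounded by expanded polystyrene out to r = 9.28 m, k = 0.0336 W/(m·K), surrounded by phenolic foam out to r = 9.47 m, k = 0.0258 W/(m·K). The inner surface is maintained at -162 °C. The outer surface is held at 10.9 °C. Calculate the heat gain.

Resistance network (inner→outer):
  R_cast iron = (1/8.76 − 1/8.79)/(4πk) = 3.896×10^-4/(4π·56.4) = 5.497×10^-7 K/W
  R_expanded polystyrene = (1/8.79 − 1/9.28)/(4πk) = 0.006007/(4π·0.0336) = 0.01423 K/W
  R_phenolic foam = (1/9.28 − 1/9.47)/(4πk) = 0.002162/(4π·0.0258) = 0.006668 K/W
ΣR = 5.497×10^-7 + 0.01423 + 0.006668 = 0.02090 K/W
Q = ΔT/ΣR = (-162 °C − 10.9 °C)/0.02090 = -8270 W
(Negative Q ⇒ heat flows inward; heat gain = 8270 W.)

Q = 8270 W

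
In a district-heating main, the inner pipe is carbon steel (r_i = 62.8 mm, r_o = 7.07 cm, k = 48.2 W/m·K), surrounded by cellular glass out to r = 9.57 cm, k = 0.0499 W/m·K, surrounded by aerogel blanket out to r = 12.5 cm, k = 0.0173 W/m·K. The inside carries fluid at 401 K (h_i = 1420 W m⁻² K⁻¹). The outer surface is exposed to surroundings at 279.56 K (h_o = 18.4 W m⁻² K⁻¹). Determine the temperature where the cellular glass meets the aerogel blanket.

Resistance network (inner→outer):
  R'_conv,in = 1/(2πr h) = 1/(2π·0.0628·1420) = 0.001785 m·K/W
  R'_carbon steel = ln(0.0707/0.0628)/(2πk) = 0.1185/(2π·48.2) = 3.913×10^-4 m·K/W
  R'_cellular glass = ln(0.0957/0.0707)/(2πk) = 0.3028/(2π·0.0499) = 0.9657 m·K/W
  R'_aerogel blanket = ln(0.125/0.0957)/(2πk) = 0.2671/(2π·0.0173) = 2.457 m·K/W
  R'_conv,out = 1/(2πr h) = 1/(2π·0.125·18.4) = 0.06920 m·K/W
ΣR = 0.001785 + 3.913×10^-4 + 0.9657 + 2.457 + 0.06920 = 3.494 m·K/W
Q' = ΔT/ΣR = (401 K − 279.56 K)/3.494 = 34.76 W/m
From the inner boundary to the cellular glass/aerogel blanket interface, ΣR_partial = 0.9679 m·K/W.
T_interface = T_in − Q'·ΣR_partial = 401 K − (34.76)(0.9679) = 367.4 K

T = 367.4 K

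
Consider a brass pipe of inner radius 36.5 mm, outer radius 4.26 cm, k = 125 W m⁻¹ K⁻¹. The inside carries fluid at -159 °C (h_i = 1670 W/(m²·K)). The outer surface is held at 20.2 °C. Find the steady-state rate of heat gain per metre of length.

Series thermal resistances, inner to outer:
  R'_conv,in = 1/(2πr h) = 1/(2π·0.0365·1670) = 0.002611 m·K/W
  R'_brass = ln(0.0426/0.0365)/(2πk) = 0.1545/(2π·125) = 1.968×10^-4 m·K/W
ΣR = 0.002611 + 1.968×10^-4 = 0.002808 m·K/W
Q' = ΔT/ΣR = (-159 °C − 20.2 °C)/0.002808 = -63800 W/m
(Negative Q' ⇒ heat flows inward; heat gain = 63800 W/m.)

Q' = 63800 W/m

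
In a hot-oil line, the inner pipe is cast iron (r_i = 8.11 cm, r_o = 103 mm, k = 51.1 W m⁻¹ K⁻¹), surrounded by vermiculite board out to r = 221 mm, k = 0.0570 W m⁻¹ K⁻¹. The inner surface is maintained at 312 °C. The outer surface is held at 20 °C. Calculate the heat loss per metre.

Treat each layer as a resistance in series:
  R'_cast iron = ln(0.103/0.0811)/(2πk) = 0.2390/(2π·51.1) = 7.445×10^-4 m·K/W
  R'_vermiculite board = ln(0.221/0.103)/(2πk) = 0.7634/(2π·0.0570) = 2.132 m·K/W
ΣR = 7.445×10^-4 + 2.132 = 2.133 m·K/W
Q' = ΔT/ΣR = (312 °C − 20 °C)/2.133 = 137 W/m

Q' = 137 W/m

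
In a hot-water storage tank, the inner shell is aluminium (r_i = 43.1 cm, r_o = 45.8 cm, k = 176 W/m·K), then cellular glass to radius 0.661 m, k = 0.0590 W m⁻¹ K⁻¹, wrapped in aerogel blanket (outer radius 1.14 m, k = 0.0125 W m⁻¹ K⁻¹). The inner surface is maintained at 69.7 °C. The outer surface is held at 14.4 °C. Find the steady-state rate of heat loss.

Q = 11.2 W

Treat each layer as a resistance in series:
  R_aluminium = (1/0.431 − 1/0.458)/(4πk) = 0.1368/(4π·176) = 6.184×10^-5 K/W
  R_cellular glass = (1/0.458 − 1/0.661)/(4πk) = 0.6705/(4π·0.0590) = 0.9044 K/W
  R_aerogel blanket = (1/0.661 − 1/1.14)/(4πk) = 0.6357/(4π·0.0125) = 4.047 K/W
ΣR = 6.184×10^-5 + 0.9044 + 4.047 = 4.951 K/W
Q = ΔT/ΣR = (69.7 °C − 14.4 °C)/4.951 = 11.2 W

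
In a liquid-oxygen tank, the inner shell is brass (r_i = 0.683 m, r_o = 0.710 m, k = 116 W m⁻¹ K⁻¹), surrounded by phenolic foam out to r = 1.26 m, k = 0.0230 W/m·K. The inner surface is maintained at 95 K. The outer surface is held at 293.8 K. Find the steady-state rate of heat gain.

Treat each layer as a resistance in series:
  R_brass = (1/0.683 − 1/0.710)/(4πk) = 0.05568/(4π·116) = 3.820×10^-5 K/W
  R_phenolic foam = (1/0.710 − 1/1.26)/(4πk) = 0.6148/(4π·0.0230) = 2.127 K/W
ΣR = 3.820×10^-5 + 2.127 = 2.127 K/W
Q = ΔT/ΣR = (95 K − 293.8 K)/2.127 = -93.5 W
(Negative Q ⇒ heat flows inward; heat gain = 93.5 W.)

Q = 93.5 W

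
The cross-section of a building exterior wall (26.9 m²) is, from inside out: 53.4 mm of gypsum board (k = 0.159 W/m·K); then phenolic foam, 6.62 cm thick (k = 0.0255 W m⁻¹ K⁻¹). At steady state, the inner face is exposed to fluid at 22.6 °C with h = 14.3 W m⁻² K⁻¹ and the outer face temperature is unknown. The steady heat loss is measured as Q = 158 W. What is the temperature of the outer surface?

Sum the resistances:
  R_conv,in = 1/(hA) = 1/(14.3·26.9) = 0.002600 K/W
  R_gypsum board = L/(kA) = 0.0534/(0.159·26.9) = 0.01249 K/W
  R_phenolic foam = L/(kA) = 0.0662/(0.0255·26.9) = 0.09651 K/W
ΣR = 0.1116 K/W
ΔT = Q·ΣR = 158 × 0.1116 = 17.63 K
Heat flows outward, so T_out = T_in − ΔT = 22.6 − 17.63 = 4.97 °C

T_out = 4.97 °C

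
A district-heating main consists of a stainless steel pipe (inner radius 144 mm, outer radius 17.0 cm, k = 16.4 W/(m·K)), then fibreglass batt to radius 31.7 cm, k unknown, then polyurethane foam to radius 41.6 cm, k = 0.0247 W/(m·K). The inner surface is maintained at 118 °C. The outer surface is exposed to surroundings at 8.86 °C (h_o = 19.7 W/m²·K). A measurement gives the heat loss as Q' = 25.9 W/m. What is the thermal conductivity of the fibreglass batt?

k = 0.0406 W/m·K

ΣR = ΔT/Q' = |118 − 8.86|/25.9 = 4.214 m·K/W
Known resistances:
  R'_stainless steel = ln(0.170/0.144)/(2πk) = 0.1660/(2π·16.4) = 0.001611 m·K/W
  R'_polyurethane foam = ln(0.416/0.317)/(2πk) = 0.2718/(2π·0.0247) = 1.751 m·K/W
  R'_conv,out = 1/(2πr h) = 1/(2π·0.416·19.7) = 0.01942 m·K/W
R_fibreglass batt = ΣR − ΣR_known = 4.214 − 1.772 = 2.442 m·K/W
ln(r₂/r₁)/(2πk) = 2.442 ⇒ k = 0.6231/(2π·2.442) = 0.0406 W/m·K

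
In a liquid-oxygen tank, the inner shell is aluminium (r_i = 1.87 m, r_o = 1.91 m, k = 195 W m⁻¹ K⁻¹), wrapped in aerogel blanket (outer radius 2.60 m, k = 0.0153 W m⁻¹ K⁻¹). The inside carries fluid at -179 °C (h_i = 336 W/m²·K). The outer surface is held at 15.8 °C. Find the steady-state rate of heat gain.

Resistance network (inner→outer):
  R_conv,in = 1/(4πr²h) = 1/(4π·1.87²·336) = 6.773×10^-5 K/W
  R_aluminium = (1/1.87 − 1/1.91)/(4πk) = 0.01120/(4π·195) = 4.570×10^-6 K/W
  R_aerogel blanket = (1/1.91 − 1/2.60)/(4πk) = 0.1389/(4π·0.0153) = 0.7227 K/W
ΣR = 6.773×10^-5 + 4.570×10^-6 + 0.7227 = 0.7228 K/W
Q = ΔT/ΣR = (-179 °C − 15.8 °C)/0.7228 = -270 W
(Negative Q ⇒ heat flows inward; heat gain = 270 W.)

Q = 270 W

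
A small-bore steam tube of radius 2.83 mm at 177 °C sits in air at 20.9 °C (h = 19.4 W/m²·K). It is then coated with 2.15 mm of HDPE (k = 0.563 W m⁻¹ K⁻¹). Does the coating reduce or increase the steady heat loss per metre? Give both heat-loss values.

increases: 53.8 → 86.4 W/m

Critical radius for a cylinder: r_cr = k/h = 0.0290 m = 2.90 cm.
Outer radius after coating: r₂ = 0.00283 + 0.00215 = 0.00498 m.
Since r₁ < r_cr and r₂ ≤ r_cr, the coating moves toward the maximum at r_cr — heat loss rises.
Bare: R = 1/(2πr₁h) = 2.899 m·K/W; Q = 156.1/2.899 = 53.8 W/m.
Coated: R = R_cond + R_conv = 1.807 m·K/W; Q = 156.1/1.807 = 86.4 W/m.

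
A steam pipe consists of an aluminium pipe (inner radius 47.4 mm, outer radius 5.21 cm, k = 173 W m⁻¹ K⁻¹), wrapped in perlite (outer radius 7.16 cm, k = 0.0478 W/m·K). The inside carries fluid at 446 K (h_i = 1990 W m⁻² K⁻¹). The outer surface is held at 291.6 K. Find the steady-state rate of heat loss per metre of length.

Q' = 146 W/m

Treat each layer as a resistance in series:
  R'_conv,in = 1/(2πr h) = 1/(2π·0.0474·1990) = 0.001687 m·K/W
  R'_aluminium = ln(0.0521/0.0474)/(2πk) = 0.09454/(2π·173) = 8.698×10^-5 m·K/W
  R'_perlite = ln(0.0716/0.0521)/(2πk) = 0.3179/(2π·0.0478) = 1.059 m·K/W
ΣR = 0.001687 + 8.698×10^-5 + 1.059 = 1.061 m·K/W
Q' = ΔT/ΣR = (446 K − 291.6 K)/1.061 = 146 W/m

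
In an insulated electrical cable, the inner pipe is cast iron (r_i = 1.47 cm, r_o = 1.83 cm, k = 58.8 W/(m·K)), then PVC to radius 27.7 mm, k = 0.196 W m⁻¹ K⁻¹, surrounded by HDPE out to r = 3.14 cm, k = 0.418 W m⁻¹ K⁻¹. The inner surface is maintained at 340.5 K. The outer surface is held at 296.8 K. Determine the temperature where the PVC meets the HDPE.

T = 302.2 K

Resistance network (inner→outer):
  R'_cast iron = ln(0.0183/0.0147)/(2πk) = 0.2191/(2π·58.8) = 5.929×10^-4 m·K/W
  R'_PVC = ln(0.0277/0.0183)/(2πk) = 0.4145/(2π·0.196) = 0.3366 m·K/W
  R'_HDPE = ln(0.0314/0.0277)/(2πk) = 0.1254/(2π·0.418) = 0.04774 m·K/W
ΣR = 5.929×10^-4 + 0.3366 + 0.04774 = 0.3849 m·K/W
Q' = ΔT/ΣR = (340.5 K − 296.8 K)/0.3849 = 113.5 W/m
From the inner boundary to the PVC/HDPE interface, ΣR_partial = 0.3372 m·K/W.
T_interface = T_in − Q'·ΣR_partial = 340.5 K − (113.5)(0.3372) = 302.2 K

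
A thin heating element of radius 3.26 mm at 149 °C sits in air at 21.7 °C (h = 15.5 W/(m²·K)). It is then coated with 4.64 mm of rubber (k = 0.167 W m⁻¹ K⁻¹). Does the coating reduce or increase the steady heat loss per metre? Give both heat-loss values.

increases: 40.4 → 59.4 W/m

Critical radius for a cylinder: r_cr = k/h = 0.0108 m = 1.08 cm.
Outer radius after coating: r₂ = 0.00326 + 0.00464 = 0.00790 m.
Since r₁ < r_cr and r₂ ≤ r_cr, the coating moves toward the maximum at r_cr — heat loss rises.
Bare: R = 1/(2πr₁h) = 3.150 m·K/W; Q = 127.3/3.150 = 40.4 W/m.
Coated: R = R_cond + R_conv = 2.143 m·K/W; Q = 127.3/2.143 = 59.4 W/m.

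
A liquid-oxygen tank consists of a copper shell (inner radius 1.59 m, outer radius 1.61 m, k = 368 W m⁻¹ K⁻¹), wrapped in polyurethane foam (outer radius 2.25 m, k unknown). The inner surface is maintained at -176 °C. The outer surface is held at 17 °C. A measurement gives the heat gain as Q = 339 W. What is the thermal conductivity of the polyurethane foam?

ΣR = ΔT/Q = |-176 − 17|/339 = 0.5693 K/W
Known resistances:
  R_copper = (1/1.59 − 1/1.61)/(4πk) = 0.007813/(4π·368) = 1.689×10^-6 K/W
R_polyurethane foam = ΣR − ΣR_known = 0.5693 − 1.689×10^-6 = 0.5693 K/W
(1/r₁−1/r₂)/(4πk) = 0.5693 ⇒ k = 0.1767/(4π·0.5693) = 0.0247 W/m·K

k = 0.0247 W/m·K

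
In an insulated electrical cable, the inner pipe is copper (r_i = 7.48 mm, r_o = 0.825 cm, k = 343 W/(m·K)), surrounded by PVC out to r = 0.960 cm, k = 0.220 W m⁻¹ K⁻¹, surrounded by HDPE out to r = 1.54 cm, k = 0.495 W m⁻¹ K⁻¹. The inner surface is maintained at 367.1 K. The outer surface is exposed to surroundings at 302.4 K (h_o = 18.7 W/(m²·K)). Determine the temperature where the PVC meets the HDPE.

T = 358.4 K

Series thermal resistances, inner to outer:
  R'_copper = ln(0.00825/0.00748)/(2πk) = 0.09798/(2π·343) = 4.546×10^-5 m·K/W
  R'_PVC = ln(0.00960/0.00825)/(2πk) = 0.1515/(2π·0.220) = 0.1096 m·K/W
  R'_HDPE = ln(0.0154/0.00960)/(2πk) = 0.4726/(2π·0.495) = 0.1520 m·K/W
  R'_conv,out = 1/(2πr h) = 1/(2π·0.0154·18.7) = 0.5527 m·K/W
ΣR = 4.546×10^-5 + 0.1096 + 0.1520 + 0.5527 = 0.8143 m·K/W
Q' = ΔT/ΣR = (367.1 K − 302.4 K)/0.8143 = 79.45 W/m
From the inner boundary to the PVC/HDPE interface, ΣR_partial = 0.1096 m·K/W.
T_interface = T_in − Q'·ΣR_partial = 367.1 K − (79.45)(0.1096) = 358.4 K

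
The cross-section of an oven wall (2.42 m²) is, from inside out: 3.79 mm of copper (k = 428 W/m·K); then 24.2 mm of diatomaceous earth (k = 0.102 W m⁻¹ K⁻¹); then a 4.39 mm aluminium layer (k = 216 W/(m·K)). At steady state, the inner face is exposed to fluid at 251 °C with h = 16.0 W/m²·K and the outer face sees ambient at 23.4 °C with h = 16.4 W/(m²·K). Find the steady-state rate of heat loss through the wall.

Q = 1530 W

Treat each layer as a resistance in series:
  R_conv,in = 1/(hA) = 1/(16.0·2.42) = 0.02583 K/W
  R_copper = L/(kA) = 0.00379/(428·2.42) = 3.659×10^-6 K/W
  R_diatomaceous earth = L/(kA) = 0.0242/(0.102·2.42) = 0.09804 K/W
  R_aluminium = L/(kA) = 0.00439/(216·2.42) = 8.398×10^-6 K/W
  R_conv,out = 1/(hA) = 1/(16.4·2.42) = 0.02520 K/W
ΣR = 0.02583 + 3.659×10^-6 + 0.09804 + 8.398×10^-6 + 0.02520 = 0.1491 K/W
Q = ΔT/ΣR = (251 °C − 23.4 °C)/0.1491 = 1530 W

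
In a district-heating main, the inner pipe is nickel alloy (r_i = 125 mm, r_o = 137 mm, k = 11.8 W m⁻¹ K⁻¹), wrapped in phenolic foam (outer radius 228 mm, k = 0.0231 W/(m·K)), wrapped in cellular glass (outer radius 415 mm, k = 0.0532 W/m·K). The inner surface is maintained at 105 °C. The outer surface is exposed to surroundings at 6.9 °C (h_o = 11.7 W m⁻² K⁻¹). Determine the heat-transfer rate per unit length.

Q' = 18.4 W/m

Treat each layer as a resistance in series:
  R'_nickel alloy = ln(0.137/0.125)/(2πk) = 0.09167/(2π·11.8) = 0.001236 m·K/W
  R'_phenolic foam = ln(0.228/0.137)/(2πk) = 0.5094/(2π·0.0231) = 3.509 m·K/W
  R'_cellular glass = ln(0.415/0.228)/(2πk) = 0.5989/(2π·0.0532) = 1.792 m·K/W
  R'_conv,out = 1/(2πr h) = 1/(2π·0.415·11.7) = 0.03278 m·K/W
ΣR = 0.001236 + 3.509 + 1.792 + 0.03278 = 5.335 m·K/W
Q' = ΔT/ΣR = (105 °C − 6.9 °C)/5.335 = 18.4 W/m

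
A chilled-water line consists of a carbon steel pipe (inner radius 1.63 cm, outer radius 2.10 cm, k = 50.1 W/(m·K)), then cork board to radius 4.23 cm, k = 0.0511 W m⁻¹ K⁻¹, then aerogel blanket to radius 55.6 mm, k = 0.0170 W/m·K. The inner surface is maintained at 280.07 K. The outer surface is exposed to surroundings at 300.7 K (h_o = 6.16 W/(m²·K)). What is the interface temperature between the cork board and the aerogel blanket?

T = 288.7 K

Series thermal resistances, inner to outer:
  R'_carbon steel = ln(0.0210/0.0163)/(2πk) = 0.2534/(2π·50.1) = 8.049×10^-4 m·K/W
  R'_cork board = ln(0.0423/0.0210)/(2πk) = 0.7003/(2π·0.0511) = 2.181 m·K/W
  R'_aerogel blanket = ln(0.0556/0.0423)/(2πk) = 0.2734/(2π·0.0170) = 2.560 m·K/W
  R'_conv,out = 1/(2πr h) = 1/(2π·0.0556·6.16) = 0.4647 m·K/W
ΣR = 8.049×10^-4 + 2.181 + 2.560 + 0.4647 = 5.207 m·K/W
Q' = ΔT/ΣR = (280.07 K − 300.7 K)/5.207 = -3.962 W/m
From the inner boundary to the cork board/aerogel blanket interface, ΣR_partial = 2.182 m·K/W.
T_interface = T_in − Q'·ΣR_partial = 280.07 K − (-3.962)(2.182) = 288.7 K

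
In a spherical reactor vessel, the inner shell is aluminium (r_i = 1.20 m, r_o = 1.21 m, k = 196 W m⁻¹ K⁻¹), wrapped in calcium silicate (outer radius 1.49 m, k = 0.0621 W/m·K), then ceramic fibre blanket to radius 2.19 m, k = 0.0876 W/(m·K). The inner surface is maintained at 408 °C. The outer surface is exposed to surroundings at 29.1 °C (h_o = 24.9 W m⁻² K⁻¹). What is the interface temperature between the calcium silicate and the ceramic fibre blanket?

Treat each layer as a resistance in series:
  R_aluminium = (1/1.20 − 1/1.21)/(4πk) = 0.006887/(4π·196) = 2.796×10^-6 K/W
  R_calcium silicate = (1/1.21 − 1/1.49)/(4πk) = 0.1553/(4π·0.0621) = 0.1990 K/W
  R_ceramic fibre blanket = (1/1.49 − 1/2.19)/(4πk) = 0.2145/(4π·0.0876) = 0.1949 K/W
  R_conv,out = 1/(4πr²h) = 1/(4π·2.19²·24.9) = 6.664×10^-4 K/W
ΣR = 2.796×10^-6 + 0.1990 + 0.1949 + 6.664×10^-4 = 0.3946 K/W
Q = ΔT/ΣR = (408 °C − 29.1 °C)/0.3946 = 960.2 W
From the inner boundary to the calcium silicate/ceramic fibre blanket interface, ΣR_partial = 0.1990 K/W.
T_interface = T_in − Q·ΣR_partial = 408 °C − (960.2)(0.1990) = 217 °C

T = 217 °C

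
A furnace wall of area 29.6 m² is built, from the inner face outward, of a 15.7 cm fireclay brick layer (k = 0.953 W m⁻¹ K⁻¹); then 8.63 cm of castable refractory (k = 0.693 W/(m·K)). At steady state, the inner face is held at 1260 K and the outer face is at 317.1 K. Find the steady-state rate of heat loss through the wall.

Q = 96.5 kW

Resistance network (inner→outer):
  R_fireclay brick = L/(kA) = 0.157/(0.953·29.6) = 0.005566 K/W
  R_castable refractory = L/(kA) = 0.0863/(0.693·29.6) = 0.004207 K/W
ΣR = 0.005566 + 0.004207 = 0.009773 K/W
Q = ΔT/ΣR = (1260 K − 317.1 K)/0.009773 = 96500 W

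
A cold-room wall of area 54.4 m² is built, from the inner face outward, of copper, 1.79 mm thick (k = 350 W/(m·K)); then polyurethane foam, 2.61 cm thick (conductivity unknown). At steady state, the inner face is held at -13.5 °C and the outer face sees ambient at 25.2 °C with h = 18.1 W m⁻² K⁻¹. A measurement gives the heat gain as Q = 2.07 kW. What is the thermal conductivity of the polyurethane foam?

k = 0.0271 W/m·K

ΣR = ΔT/Q = |-13.5 − 25.2|/2070 = 0.01870 K/W
Known resistances:
  R_copper = L/(kA) = 0.00179/(350·54.4) = 9.401×10^-8 K/W
  R_conv,out = 1/(hA) = 1/(18.1·54.4) = 0.001016 K/W
R_polyurethane foam = ΣR − ΣR_known = 0.01870 − 0.001016 = 0.01768 K/W
L/(kA) = 0.01768 ⇒ k = 0.0261/(0.01768·54.4) = 0.0271 W/m·K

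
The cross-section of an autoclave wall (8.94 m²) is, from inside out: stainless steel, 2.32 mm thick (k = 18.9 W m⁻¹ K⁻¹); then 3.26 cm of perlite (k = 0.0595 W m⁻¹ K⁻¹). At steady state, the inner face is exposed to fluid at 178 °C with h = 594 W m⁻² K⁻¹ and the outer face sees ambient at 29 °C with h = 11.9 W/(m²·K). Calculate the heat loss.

Q = 2.10 kW

Series thermal resistances, inner to outer:
  R_conv,in = 1/(hA) = 1/(594·8.94) = 1.883×10^-4 K/W
  R_stainless steel = L/(kA) = 0.00232/(18.9·8.94) = 1.373×10^-5 K/W
  R_perlite = L/(kA) = 0.0326/(0.0595·8.94) = 0.06129 K/W
  R_conv,out = 1/(hA) = 1/(11.9·8.94) = 0.009400 K/W
ΣR = 1.883×10^-4 + 1.373×10^-5 + 0.06129 + 0.009400 = 0.07089 K/W
Q = ΔT/ΣR = (178 °C − 29 °C)/0.07089 = 2100 W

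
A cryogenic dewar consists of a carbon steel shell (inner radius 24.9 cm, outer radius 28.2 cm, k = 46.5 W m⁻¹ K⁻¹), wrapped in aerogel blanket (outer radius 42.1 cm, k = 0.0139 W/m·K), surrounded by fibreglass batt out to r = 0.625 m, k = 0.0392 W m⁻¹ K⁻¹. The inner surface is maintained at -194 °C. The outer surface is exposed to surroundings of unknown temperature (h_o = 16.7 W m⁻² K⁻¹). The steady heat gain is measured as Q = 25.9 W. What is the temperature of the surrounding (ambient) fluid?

T_out = 20.7 °C

Sum the resistances:
  R_carbon steel = (1/0.249 − 1/0.282)/(4πk) = 0.4700/(4π·46.5) = 8.043×10^-4 K/W
  R_aerogel blanket = (1/0.282 − 1/0.421)/(4πk) = 1.171/(4π·0.0139) = 6.703 K/W
  R_fibreglass batt = (1/0.421 − 1/0.625)/(4πk) = 0.7753/(4π·0.0392) = 1.574 K/W
  R_conv,out = 1/(4πr²h) = 1/(4π·0.625²·16.7) = 0.01220 K/W
ΣR = 8.290 K/W
ΔT = Q·ΣR = 25.9 × 8.290 = 214.7 K
Heat flows inward, so T_out = T_in + ΔT = -194 + 214.7 = 20.7 °C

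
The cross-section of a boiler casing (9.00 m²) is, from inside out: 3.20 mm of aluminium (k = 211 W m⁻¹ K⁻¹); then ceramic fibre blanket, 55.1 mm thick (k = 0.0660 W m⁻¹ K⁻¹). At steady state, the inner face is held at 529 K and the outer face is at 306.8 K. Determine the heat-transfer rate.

Q = 2.40 kW

Resistance network (inner→outer):
  R_aluminium = L/(kA) = 0.00320/(211·9.00) = 1.685×10^-6 K/W
  R_ceramic fibre blanket = L/(kA) = 0.0551/(0.0660·9.00) = 0.09276 K/W
ΣR = 1.685×10^-6 + 0.09276 = 0.09276 K/W
Q = ΔT/ΣR = (529 K − 306.8 K)/0.09276 = 2400 W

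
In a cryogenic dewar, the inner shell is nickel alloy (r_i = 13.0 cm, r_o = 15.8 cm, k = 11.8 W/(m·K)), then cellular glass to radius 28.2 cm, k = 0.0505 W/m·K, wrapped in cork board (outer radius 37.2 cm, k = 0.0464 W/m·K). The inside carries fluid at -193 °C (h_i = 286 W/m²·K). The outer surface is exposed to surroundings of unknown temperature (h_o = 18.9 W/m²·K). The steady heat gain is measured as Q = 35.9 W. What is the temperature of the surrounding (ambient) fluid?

T_out = 19.3 °C

Sum the resistances:
  R_conv,in = 1/(4πr²h) = 1/(4π·0.130²·286) = 0.01646 K/W
  R_nickel alloy = (1/0.130 − 1/0.158)/(4πk) = 1.363/(4π·11.8) = 0.009193 K/W
  R_cellular glass = (1/0.158 − 1/0.282)/(4πk) = 2.783/(4π·0.0505) = 4.385 K/W
  R_cork board = (1/0.282 − 1/0.372)/(4πk) = 0.8579/(4π·0.0464) = 1.471 K/W
  R_conv,out = 1/(4πr²h) = 1/(4π·0.372²·18.9) = 0.03043 K/W
ΣR = 5.913 K/W
ΔT = Q·ΣR = 35.9 × 5.913 = 212.3 K
Heat flows inward, so T_out = T_in + ΔT = -193 + 212.3 = 19.3 °C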